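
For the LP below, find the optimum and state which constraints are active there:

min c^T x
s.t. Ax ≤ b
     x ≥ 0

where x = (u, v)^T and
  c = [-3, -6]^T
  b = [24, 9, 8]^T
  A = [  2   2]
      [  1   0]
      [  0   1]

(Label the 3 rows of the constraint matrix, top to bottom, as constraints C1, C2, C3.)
Optimal: u = 4, v = 8
Slack at optimum:
  C1: slack = 0 (binding)
  C2: slack = 5
  C3: slack = 0 (binding)
  u ≥ 0: u = 4
  v ≥ 0: v = 8
Binding constraints: C1, C3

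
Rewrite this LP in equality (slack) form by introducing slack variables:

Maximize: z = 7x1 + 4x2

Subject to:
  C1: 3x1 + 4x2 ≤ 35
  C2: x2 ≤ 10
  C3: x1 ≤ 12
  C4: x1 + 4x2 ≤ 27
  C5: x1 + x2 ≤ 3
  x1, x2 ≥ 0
max z = 7x1 + 4x2

s.t.
  3x1 + 4x2 + s1 = 35
  x2 + s2 = 10
  x1 + s3 = 12
  x1 + 4x2 + s4 = 27
  x1 + x2 + s5 = 3
  x1, x2, s1, s2, s3, s4, s5 ≥ 0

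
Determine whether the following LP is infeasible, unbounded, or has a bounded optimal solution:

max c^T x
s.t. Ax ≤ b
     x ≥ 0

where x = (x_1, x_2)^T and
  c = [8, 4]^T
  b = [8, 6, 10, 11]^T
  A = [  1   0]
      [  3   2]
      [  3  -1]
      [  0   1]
The point (2, 0) satisfies every constraint, so the LP is feasible; the constraints give x_1 ≤ 8 and x_2 ≤ 11, which with x_1, x_2 ≥ 0 keep the feasible region inside a bounded box. A feasible, bounded LP attains a finite optimum at a vertex.

Evaluating z = 8x_1 + 4x_2 at each vertex:
  (0, 0): z = 0
  (2, 0): z = 16
  (0, 3): z = 12

The LP has an optimal solution: (2, 0) with z = 16.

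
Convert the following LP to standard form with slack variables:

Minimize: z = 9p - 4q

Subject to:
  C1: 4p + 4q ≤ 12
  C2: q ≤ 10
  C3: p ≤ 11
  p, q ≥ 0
min z = 9p - 4q

s.t.
  4p + 4q + s1 = 12
  q + s2 = 10
  p + s3 = 11
  p, q, s1, s2, s3 ≥ 0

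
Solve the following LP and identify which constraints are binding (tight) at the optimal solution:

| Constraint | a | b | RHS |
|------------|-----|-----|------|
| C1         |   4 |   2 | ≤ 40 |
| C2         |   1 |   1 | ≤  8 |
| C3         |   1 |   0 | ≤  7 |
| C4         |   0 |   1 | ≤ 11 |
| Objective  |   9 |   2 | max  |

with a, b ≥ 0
Optimal: a = 7, b = 1
Slack at optimum:
  C1: slack = 10
  C2: slack = 0 (binding)
  C3: slack = 0 (binding)
  C4: slack = 10
  a ≥ 0: a = 7
  b ≥ 0: b = 1
Binding constraints: C2, C3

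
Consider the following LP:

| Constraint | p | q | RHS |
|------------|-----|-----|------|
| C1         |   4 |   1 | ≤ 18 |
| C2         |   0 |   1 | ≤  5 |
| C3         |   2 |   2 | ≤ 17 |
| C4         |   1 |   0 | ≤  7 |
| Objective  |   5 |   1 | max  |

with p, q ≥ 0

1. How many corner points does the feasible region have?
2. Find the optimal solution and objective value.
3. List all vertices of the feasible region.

1. 4
2. p = 4.5, q = 0, z = 22.5
3. (0, 0), (4.5, 0), (3.25, 5), (0, 5)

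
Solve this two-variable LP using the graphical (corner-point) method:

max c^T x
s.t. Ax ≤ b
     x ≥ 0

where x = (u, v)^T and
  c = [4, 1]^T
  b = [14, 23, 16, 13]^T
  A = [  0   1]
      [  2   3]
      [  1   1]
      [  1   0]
u = 11.5, v = 0, z = 46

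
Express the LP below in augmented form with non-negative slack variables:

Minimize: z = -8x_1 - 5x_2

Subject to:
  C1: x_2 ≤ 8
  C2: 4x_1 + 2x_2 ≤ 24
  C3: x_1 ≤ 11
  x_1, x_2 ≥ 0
min z = -8x_1 - 5x_2

s.t.
  x_2 + s1 = 8
  4x_1 + 2x_2 + s2 = 24
  x_1 + s3 = 11
  x_1, x_2, s1, s2, s3 ≥ 0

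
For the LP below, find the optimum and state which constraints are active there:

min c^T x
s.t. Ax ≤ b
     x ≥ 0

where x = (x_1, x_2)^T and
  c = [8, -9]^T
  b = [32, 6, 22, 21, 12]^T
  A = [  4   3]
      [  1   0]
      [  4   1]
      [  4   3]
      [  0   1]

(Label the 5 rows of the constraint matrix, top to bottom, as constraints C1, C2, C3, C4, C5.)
Optimal: x_1 = 0, x_2 = 7
Binding: C4, x_1 ≥ 0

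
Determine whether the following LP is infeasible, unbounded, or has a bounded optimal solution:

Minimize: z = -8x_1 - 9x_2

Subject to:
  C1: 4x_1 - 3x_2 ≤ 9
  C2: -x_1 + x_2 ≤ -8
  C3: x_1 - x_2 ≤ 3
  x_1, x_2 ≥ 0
C3 requires x_1 - x_2 ≤ 3, while C2 (-x_1 + x_2 ≤ -8) is equivalent to x_1 - x_2 ≥ 8. Together they would need 8 ≤ x_1 - x_2 ≤ 3, which is impossible since 8 > 3. No point satisfies all constraints.

Infeasible: no point satisfies all constraints simultaneously.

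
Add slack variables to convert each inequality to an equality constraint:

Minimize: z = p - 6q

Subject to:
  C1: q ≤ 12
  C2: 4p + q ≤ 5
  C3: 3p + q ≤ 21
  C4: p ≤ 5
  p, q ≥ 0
min z = p - 6q

s.t.
  q + s1 = 12
  4p + q + s2 = 5
  3p + q + s3 = 21
  p + s4 = 5
  p, q, s1, s2, s3, s4 ≥ 0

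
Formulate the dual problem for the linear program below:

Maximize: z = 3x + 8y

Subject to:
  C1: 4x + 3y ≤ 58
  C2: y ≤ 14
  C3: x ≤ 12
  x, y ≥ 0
Minimize: z = 58y1 + 14y2 + 12y3

Subject to:
  C1: -4y1 - y3 ≤ -3
  C2: -3y1 - y2 ≤ -8
  y1, y2, y3 ≥ 0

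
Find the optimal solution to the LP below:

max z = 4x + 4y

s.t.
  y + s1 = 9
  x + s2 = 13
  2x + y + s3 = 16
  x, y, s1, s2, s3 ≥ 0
Each vertex is the intersection of two constraint boundaries that also satisfies all remaining constraints:
  x = 0 and y = 0 → (0, 0)
  2x + y = 16 and y = 0 → (8, 0)
  y = 9 and 2x + y = 16 → (3.5, 9)
  y = 9 and x = 0 → (0, 9)

Evaluating z = 4x + 4y at each vertex:
  (0, 0): z = 0
  (8, 0): z = 32
  (3.5, 9): z = 50
  (0, 9): z = 36

The maximum is at (3.5, 9) with z = 50.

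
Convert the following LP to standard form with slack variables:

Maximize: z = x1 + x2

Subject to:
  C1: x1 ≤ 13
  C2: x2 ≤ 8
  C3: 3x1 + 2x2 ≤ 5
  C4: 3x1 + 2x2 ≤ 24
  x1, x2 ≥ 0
max z = x1 + x2

s.t.
  x1 + s1 = 13
  x2 + s2 = 8
  3x1 + 2x2 + s3 = 5
  3x1 + 2x2 + s4 = 24
  x1, x2, s1, s2, s3, s4 ≥ 0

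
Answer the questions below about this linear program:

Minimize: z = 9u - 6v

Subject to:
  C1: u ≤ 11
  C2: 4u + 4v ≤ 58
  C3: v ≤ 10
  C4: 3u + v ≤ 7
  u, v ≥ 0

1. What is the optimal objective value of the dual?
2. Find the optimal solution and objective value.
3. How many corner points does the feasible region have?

1. -42 (by strong duality, equal to the primal optimum)
2. u = 0, v = 7, z = -42
3. 3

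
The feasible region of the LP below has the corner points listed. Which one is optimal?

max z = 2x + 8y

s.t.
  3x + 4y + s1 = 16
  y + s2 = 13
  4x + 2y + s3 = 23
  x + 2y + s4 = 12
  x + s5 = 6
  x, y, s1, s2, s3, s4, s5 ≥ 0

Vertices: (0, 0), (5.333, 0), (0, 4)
Evaluating z = 2x + 8y at each vertex:
  (0, 0): z = 0
  (5.333, 0): z = 10.67
  (0, 4): z = 32

The largest value is z = 32, attained at (0, 4).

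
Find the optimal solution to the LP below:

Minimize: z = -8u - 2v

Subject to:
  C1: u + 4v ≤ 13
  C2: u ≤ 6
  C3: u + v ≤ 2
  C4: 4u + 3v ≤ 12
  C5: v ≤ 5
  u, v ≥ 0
Each vertex is the intersection of two constraint boundaries that also satisfies all remaining constraints:
  u = 0 and v = 0 → (0, 0)
  u + v = 2 and v = 0 → (2, 0)
  u + v = 2 and u = 0 → (0, 2)

Evaluating z = -8u - 2v at each vertex:
  (0, 0): z = 0
  (2, 0): z = -16
  (0, 2): z = -4

The minimum is at (2, 0) with z = -16.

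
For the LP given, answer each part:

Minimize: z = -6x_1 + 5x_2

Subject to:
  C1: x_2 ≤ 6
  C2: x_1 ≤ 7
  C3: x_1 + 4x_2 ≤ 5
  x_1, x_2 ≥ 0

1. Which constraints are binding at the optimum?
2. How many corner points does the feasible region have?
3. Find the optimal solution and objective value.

1. C3, x_2 ≥ 0
2. 3
3. x_1 = 5, x_2 = 0, z = -30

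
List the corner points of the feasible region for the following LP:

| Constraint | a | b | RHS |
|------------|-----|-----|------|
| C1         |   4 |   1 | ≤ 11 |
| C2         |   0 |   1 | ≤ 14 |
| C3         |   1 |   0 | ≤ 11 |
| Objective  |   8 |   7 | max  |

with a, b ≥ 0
Each vertex is the intersection of two constraint boundaries that also satisfies all remaining constraints:
  a = 0 and b = 0 → (0, 0)
  4a + b = 11 and b = 0 → (2.75, 0)
  4a + b = 11 and a = 0 → (0, 11)

Vertices: (0, 0), (2.75, 0), (0, 11)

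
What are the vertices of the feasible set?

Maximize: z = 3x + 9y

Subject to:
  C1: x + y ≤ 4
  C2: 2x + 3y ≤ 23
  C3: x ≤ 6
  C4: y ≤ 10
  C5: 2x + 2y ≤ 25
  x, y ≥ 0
Each vertex is the intersection of two constraint boundaries that also satisfies all remaining constraints:
  x = 0 and y = 0 → (0, 0)
  x + y = 4 and y = 0 → (4, 0)
  x + y = 4 and x = 0 → (0, 4)

Vertices: (0, 0), (4, 0), (0, 4)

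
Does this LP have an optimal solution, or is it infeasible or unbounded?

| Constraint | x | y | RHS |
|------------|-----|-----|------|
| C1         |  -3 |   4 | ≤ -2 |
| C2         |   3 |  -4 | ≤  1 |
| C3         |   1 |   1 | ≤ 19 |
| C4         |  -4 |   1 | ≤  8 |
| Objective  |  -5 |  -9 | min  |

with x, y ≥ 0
C2 requires 3x - 4y ≤ 1, while C1 (-3x + 4y ≤ -2) is equivalent to 3x - 4y ≥ 2. Together they would need 2 ≤ 3x - 4y ≤ 1, which is impossible since 2 > 1. No point satisfies all constraints.

Infeasible — the constraint set is empty.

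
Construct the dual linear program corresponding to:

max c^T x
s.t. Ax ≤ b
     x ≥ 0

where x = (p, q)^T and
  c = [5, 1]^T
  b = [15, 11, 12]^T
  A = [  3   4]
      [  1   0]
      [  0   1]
Minimize: z = 15y1 + 11y2 + 12y3

Subject to:
  C1: -3y1 - y2 ≤ -5
  C2: -4y1 - y3 ≤ -1
  y1, y2, y3 ≥ 0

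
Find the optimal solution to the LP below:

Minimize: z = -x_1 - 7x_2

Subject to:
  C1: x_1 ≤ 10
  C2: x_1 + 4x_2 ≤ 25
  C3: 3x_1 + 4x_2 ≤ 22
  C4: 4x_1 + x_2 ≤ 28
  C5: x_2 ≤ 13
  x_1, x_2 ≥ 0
Each vertex is the intersection of two constraint boundaries that also satisfies all remaining constraints:
  x_1 = 0 and x_2 = 0 → (0, 0)
  4x_1 + x_2 = 28 and x_2 = 0 → (7, 0)
  3x_1 + 4x_2 = 22 and 4x_1 + x_2 = 28 → (6.923, 0.3077)
  3x_1 + 4x_2 = 22 and x_1 = 0 → (0, 5.5)

Evaluating z = -x_1 - 7x_2 at each vertex:
  (0, 0): z = 0
  (7, 0): z = -7
  (6.923, 0.3077): z = -9.077
  (0, 5.5): z = -38.5

The minimum is at (0, 5.5) with z = -38.5.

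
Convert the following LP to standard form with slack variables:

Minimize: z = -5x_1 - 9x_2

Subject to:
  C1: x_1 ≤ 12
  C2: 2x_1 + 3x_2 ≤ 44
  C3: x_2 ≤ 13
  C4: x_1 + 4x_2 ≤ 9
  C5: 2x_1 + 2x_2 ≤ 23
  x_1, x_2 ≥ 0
min z = -5x_1 - 9x_2

s.t.
  x_1 + s1 = 12
  2x_1 + 3x_2 + s2 = 44
  x_2 + s3 = 13
  x_1 + 4x_2 + s4 = 9
  2x_1 + 2x_2 + s5 = 23
  x_1, x_2, s1, s2, s3, s4, s5 ≥ 0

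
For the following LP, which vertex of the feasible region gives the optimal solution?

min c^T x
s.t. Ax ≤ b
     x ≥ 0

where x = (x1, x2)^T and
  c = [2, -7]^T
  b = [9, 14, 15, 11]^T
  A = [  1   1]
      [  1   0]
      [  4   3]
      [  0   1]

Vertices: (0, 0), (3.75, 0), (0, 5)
Evaluating z = 2x1 - 7x2 at each vertex:
  (0, 0): z = 0
  (3.75, 0): z = 7.5
  (0, 5): z = -35

The smallest value is z = -35, attained at (0, 5).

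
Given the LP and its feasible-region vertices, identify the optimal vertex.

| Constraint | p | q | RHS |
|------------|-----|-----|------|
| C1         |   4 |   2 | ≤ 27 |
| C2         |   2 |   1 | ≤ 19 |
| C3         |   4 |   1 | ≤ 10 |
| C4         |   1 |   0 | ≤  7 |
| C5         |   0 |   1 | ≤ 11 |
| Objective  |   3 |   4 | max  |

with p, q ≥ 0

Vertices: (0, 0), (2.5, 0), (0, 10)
(0, 10) with z = 40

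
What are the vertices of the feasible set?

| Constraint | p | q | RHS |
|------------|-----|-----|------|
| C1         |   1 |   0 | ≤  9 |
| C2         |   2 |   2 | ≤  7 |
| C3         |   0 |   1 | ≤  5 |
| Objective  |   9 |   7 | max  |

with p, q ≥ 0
Each vertex is the intersection of two constraint boundaries that also satisfies all remaining constraints:
  p = 0 and q = 0 → (0, 0)
  2p + 2q = 7 and q = 0 → (3.5, 0)
  2p + 2q = 7 and p = 0 → (0, 3.5)

Vertices: (0, 0), (3.5, 0), (0, 3.5)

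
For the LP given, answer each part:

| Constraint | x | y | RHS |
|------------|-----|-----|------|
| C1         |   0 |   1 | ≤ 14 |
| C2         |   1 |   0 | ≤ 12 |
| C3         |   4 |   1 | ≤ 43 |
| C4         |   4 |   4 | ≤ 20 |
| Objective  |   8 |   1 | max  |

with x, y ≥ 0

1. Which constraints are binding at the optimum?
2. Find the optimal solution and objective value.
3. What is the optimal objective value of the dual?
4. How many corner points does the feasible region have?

1. C4, y ≥ 0
2. x = 5, y = 0, z = 40
3. 40 (by strong duality, equal to the primal optimum)
4. 3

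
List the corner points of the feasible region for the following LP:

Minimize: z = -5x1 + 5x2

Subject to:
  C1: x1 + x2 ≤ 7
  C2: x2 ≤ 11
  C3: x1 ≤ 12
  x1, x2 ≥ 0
Each vertex is the intersection of two constraint boundaries that also satisfies all remaining constraints:
  x1 = 0 and x2 = 0 → (0, 0)
  x1 + x2 = 7 and x2 = 0 → (7, 0)
  x1 + x2 = 7 and x1 = 0 → (0, 7)

Vertices: (0, 0), (7, 0), (0, 7)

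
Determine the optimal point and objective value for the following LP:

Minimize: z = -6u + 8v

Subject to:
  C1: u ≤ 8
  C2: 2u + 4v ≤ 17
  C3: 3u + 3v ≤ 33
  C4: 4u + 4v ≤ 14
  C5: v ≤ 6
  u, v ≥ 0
u = 3.5, v = 0, z = -21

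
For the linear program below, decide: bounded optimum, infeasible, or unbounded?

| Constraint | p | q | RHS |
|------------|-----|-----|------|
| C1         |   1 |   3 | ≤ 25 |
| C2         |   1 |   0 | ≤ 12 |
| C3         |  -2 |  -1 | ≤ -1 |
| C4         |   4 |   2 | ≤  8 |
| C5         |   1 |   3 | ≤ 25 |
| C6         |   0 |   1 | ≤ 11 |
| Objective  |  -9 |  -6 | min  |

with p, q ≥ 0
The point (0, 4) satisfies every constraint, so the LP is feasible; the constraints give p ≤ 12 and q ≤ 11, which with p, q ≥ 0 keep the feasible region inside a bounded box. A feasible, bounded LP attains a finite optimum at a vertex.

Evaluating z = -9p - 6q at each vertex:
  (0, 1): z = -6
  (0.5, 0): z = -4.5
  (2, 0): z = -18
  (0, 4): z = -24

Bounded optimum: z* = -24 at (0, 4).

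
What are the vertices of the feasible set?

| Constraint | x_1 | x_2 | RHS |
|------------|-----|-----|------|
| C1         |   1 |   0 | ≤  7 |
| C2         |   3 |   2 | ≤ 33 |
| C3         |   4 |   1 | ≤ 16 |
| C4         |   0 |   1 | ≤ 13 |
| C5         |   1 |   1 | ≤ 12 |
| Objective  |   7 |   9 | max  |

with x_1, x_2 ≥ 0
Each vertex is the intersection of two constraint boundaries that also satisfies all remaining constraints:
  x_1 = 0 and x_2 = 0 → (0, 0)
  4x_1 + x_2 = 16 and x_2 = 0 → (4, 0)
  4x_1 + x_2 = 16 and x_1 + x_2 = 12 → (1.333, 10.67)
  x_1 + x_2 = 12 and x_1 = 0 → (0, 12)

Vertices: (0, 0), (4, 0), (1.333, 10.67), (0, 12)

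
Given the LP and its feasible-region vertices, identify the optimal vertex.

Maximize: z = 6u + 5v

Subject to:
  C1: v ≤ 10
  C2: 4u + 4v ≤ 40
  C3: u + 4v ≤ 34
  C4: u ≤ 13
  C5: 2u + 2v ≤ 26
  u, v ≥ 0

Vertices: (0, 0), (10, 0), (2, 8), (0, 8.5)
Evaluating z = 6u + 5v at each vertex:
  (0, 0): z = 0
  (10, 0): z = 60
  (2, 8): z = 52
  (0, 8.5): z = 42.5

The largest value is z = 60, attained at (10, 0).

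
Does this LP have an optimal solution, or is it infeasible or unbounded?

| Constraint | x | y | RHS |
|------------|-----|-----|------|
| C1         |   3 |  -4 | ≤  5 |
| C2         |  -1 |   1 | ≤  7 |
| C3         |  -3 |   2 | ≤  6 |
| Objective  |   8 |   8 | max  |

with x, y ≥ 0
Feasible point: (0, 0) satisfies every constraint, so the LP is feasible.
Direction d = (1, 1): for each constraint row a, a·d ≤ 0 —
  (3)(1) + (-4)(1) = -1 ≤ 0
  (-1)(1) + (1)(1) = 0 ≤ 0
  (-3)(1) + (2)(1) = -1 ≤ 0
and d ≥ 0, so (0, 0) + t·d stays feasible for every t ≥ 0. Along this ray z = 8x + 8y changes by 16 per unit t, so z → +∞.

Unbounded — the objective can increase without bound over the feasible region.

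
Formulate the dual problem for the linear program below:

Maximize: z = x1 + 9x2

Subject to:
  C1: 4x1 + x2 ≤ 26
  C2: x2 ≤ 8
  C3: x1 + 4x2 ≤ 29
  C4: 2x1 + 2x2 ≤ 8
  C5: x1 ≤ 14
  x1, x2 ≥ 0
Minimize: z = 26y1 + 8y2 + 29y3 + 8y4 + 14y5

Subject to:
  C1: -4y1 - y3 - 2y4 - y5 ≤ -1
  C2: -y1 - y2 - 4y3 - 2y4 ≤ -9
  y1, y2, y3, y4, y5 ≥ 0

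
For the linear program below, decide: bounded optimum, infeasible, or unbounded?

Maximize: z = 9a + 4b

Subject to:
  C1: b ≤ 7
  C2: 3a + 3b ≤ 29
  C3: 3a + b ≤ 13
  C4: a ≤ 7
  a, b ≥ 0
The point (2, 7) satisfies every constraint, so the LP is feasible; the constraints give a ≤ 7 and b ≤ 7, which with a, b ≥ 0 keep the feasible region inside a bounded box. A feasible, bounded LP attains a finite optimum at a vertex.

Evaluating z = 9a + 4b at each vertex:
  (0, 0): z = 0
  (4.333, 0): z = 39
  (2, 7): z = 46
  (0, 7): z = 28

The LP has an optimal solution: (2, 7) with z = 46.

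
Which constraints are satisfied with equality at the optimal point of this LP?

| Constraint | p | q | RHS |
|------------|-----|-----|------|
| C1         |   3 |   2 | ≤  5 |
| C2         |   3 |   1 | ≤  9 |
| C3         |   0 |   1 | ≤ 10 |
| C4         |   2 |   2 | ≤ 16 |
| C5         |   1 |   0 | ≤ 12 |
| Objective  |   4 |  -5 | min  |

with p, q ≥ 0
Optimal: p = 0, q = 2.5
Slack at optimum:
  C1: slack = 0 (binding)
  C2: slack = 6.5
  C3: slack = 7.5
  C4: slack = 11
  C5: slack = 12
  p ≥ 0: p = 0 (binding)
  q ≥ 0: q = 2.5
Binding constraints: C1, p ≥ 0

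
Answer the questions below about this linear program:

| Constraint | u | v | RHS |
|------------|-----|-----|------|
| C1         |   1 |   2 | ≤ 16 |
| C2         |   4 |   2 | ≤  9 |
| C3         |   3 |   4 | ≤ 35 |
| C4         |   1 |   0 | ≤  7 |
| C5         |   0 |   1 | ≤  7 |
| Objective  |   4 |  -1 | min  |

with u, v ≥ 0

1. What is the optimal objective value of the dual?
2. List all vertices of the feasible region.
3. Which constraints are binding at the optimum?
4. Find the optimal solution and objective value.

1. -4.5 (by strong duality, equal to the primal optimum)
2. (0, 0), (2.25, 0), (0, 4.5)
3. C2, u ≥ 0
4. u = 0, v = 4.5, z = -4.5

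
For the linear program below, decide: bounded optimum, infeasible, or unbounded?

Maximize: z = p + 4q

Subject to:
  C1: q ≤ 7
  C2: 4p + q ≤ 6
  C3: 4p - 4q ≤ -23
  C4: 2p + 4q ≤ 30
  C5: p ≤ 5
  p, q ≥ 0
The point (0, 6) satisfies every constraint, so the LP is feasible; the constraints give p ≤ 5 and q ≤ 7, which with p, q ≥ 0 keep the feasible region inside a bounded box. A feasible, bounded LP attains a finite optimum at a vertex.

Feasible with finite optimum z* = 24 at (0, 6).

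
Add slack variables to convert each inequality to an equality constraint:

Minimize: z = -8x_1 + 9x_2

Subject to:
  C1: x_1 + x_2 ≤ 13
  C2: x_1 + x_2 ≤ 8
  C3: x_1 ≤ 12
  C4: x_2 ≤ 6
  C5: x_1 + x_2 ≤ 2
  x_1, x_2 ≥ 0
min z = -8x_1 + 9x_2

s.t.
  x_1 + x_2 + s1 = 13
  x_1 + x_2 + s2 = 8
  x_1 + s3 = 12
  x_2 + s4 = 6
  x_1 + x_2 + s5 = 2
  x_1, x_2, s1, s2, s3, s4, s5 ≥ 0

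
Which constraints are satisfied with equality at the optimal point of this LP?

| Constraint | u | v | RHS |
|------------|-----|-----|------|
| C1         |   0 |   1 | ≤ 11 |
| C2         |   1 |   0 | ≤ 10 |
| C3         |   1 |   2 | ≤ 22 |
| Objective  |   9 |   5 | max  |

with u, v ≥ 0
Optimal: u = 10, v = 6
Slack at optimum:
  C1: slack = 5
  C2: slack = 0 (binding)
  C3: slack = 0 (binding)
  u ≥ 0: u = 10
  v ≥ 0: v = 6
Binding constraints: C2, C3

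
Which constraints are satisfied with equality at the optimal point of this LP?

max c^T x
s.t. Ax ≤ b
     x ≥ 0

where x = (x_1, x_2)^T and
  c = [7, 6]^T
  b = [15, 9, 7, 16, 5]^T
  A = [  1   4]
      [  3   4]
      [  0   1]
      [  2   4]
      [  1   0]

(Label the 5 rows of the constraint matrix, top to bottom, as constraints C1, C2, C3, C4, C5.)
Optimal: x_1 = 3, x_2 = 0
Binding: C2, x_2 ≥ 0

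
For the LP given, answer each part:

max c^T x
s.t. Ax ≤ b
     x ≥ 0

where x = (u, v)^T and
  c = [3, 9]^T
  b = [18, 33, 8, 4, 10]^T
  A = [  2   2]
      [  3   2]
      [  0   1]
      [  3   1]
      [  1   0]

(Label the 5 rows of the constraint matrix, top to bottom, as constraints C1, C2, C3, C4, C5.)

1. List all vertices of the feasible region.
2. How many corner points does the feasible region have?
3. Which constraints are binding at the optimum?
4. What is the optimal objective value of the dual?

1. (0, 0), (1.333, 0), (0, 4)
2. 3
3. C4, u ≥ 0
4. 36 (by strong duality, equal to the primal optimum)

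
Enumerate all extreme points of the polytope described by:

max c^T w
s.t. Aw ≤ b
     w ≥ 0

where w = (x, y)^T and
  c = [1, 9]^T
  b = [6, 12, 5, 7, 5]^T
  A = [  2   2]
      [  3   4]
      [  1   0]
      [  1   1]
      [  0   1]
Each vertex is the intersection of two constraint boundaries that also satisfies all remaining constraints:
  x = 0 and y = 0 → (0, 0)
  2x + 2y = 6 and y = 0 → (3, 0)
  2x + 2y = 6 and 3x + 4y = 12 → (0, 3)

Vertices: (0, 0), (3, 0), (0, 3)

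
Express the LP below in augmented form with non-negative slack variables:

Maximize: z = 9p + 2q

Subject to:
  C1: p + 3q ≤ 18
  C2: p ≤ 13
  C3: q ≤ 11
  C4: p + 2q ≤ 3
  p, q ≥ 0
max z = 9p + 2q

s.t.
  p + 3q + s1 = 18
  p + s2 = 13
  q + s3 = 11
  p + 2q + s4 = 3
  p, q, s1, s2, s3, s4 ≥ 0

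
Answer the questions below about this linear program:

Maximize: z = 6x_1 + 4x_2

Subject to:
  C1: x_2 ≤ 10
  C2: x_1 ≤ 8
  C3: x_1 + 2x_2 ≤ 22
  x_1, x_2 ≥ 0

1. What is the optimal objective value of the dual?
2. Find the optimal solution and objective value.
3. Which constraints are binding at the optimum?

1. 76 (by strong duality, equal to the primal optimum)
2. x_1 = 8, x_2 = 7, z = 76
3. C2, C3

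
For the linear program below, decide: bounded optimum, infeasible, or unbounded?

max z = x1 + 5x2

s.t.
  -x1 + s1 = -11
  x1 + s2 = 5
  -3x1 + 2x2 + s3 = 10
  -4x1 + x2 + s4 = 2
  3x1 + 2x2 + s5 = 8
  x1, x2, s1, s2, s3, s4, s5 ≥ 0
The row x1 + s2 = 5 with s2 ≥ 0 requires x1 ≤ 5, while the row -x1 + s1 = -11 with s1 ≥ 0 is equivalent to x1 ≥ 11. Together they would need 11 ≤ x1 ≤ 5, which is impossible since 11 > 5. No point satisfies all constraints.

Infeasible: no point satisfies all constraints simultaneously.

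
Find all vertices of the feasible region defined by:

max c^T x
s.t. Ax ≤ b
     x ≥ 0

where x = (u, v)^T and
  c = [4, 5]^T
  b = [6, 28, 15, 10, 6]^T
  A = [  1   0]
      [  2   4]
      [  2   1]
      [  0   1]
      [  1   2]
Each vertex is the intersection of two constraint boundaries that also satisfies all remaining constraints:
  u = 0 and v = 0 → (0, 0)
  u = 6 and u + 2v = 6 → (6, 0)
  u + 2v = 6 and u = 0 → (0, 3)

Vertices: (0, 0), (6, 0), (0, 3)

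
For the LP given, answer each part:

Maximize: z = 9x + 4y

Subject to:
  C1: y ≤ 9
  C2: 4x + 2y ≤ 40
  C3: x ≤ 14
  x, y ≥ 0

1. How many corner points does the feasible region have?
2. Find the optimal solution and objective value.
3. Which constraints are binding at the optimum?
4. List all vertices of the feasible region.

1. 4
2. x = 10, y = 0, z = 90
3. C2, y ≥ 0
4. (0, 0), (10, 0), (5.5, 9), (0, 9)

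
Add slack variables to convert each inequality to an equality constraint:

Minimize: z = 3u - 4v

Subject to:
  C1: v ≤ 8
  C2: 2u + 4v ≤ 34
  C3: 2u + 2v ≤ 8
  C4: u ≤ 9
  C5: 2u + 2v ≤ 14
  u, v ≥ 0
min z = 3u - 4v

s.t.
  v + s1 = 8
  2u + 4v + s2 = 34
  2u + 2v + s3 = 8
  u + s4 = 9
  2u + 2v + s5 = 14
  u, v, s1, s2, s3, s4, s5 ≥ 0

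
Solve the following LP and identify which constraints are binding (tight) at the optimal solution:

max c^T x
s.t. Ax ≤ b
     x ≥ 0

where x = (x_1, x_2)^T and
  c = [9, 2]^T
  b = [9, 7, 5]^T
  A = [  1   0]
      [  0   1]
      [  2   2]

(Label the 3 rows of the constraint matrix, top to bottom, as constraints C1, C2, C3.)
Optimal: x_1 = 2.5, x_2 = 0
Slack at optimum:
  C1: slack = 6.5
  C2: slack = 7
  C3: slack = 0 (binding)
  x_1 ≥ 0: x_1 = 2.5
  x_2 ≥ 0: x_2 = 0 (binding)
Binding constraints: C3, x_2 ≥ 0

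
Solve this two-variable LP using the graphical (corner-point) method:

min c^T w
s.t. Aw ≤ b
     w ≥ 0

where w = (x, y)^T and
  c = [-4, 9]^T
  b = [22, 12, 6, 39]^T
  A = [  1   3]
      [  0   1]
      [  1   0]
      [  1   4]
x = 6, y = 0, z = -24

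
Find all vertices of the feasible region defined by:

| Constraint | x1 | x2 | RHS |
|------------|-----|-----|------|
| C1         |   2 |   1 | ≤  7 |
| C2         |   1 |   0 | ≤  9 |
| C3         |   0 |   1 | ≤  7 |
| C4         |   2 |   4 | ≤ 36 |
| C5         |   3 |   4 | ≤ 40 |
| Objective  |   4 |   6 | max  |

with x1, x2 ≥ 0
Each vertex is the intersection of two constraint boundaries that also satisfies all remaining constraints:
  x1 = 0 and x2 = 0 → (0, 0)
  2x1 + x2 = 7 and x2 = 0 → (3.5, 0)
  2x1 + x2 = 7 and x2 = 7 → (0, 7)

Vertices: (0, 0), (3.5, 0), (0, 7)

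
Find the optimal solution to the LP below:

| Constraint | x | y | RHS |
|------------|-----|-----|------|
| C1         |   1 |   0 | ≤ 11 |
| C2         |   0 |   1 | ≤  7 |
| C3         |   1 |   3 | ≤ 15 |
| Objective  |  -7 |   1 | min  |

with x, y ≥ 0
Each vertex is the intersection of two constraint boundaries that also satisfies all remaining constraints:
  x = 0 and y = 0 → (0, 0)
  x = 11 and y = 0 → (11, 0)
  x = 11 and x + 3y = 15 → (11, 1.333)
  x + 3y = 15 and x = 0 → (0, 5)

Evaluating z = -7x + y at each vertex:
  (0, 0): z = 0
  (11, 0): z = -77
  (11, 1.333): z = -75.67
  (0, 5): z = 5

The minimum is at (11, 0) with z = -77.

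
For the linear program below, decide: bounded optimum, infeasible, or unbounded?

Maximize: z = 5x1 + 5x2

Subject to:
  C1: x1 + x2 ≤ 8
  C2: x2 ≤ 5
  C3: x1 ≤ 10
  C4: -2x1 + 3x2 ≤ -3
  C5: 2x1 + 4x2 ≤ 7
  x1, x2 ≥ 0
The point (3.5, 0) satisfies every constraint, so the LP is feasible; the constraints give x1 ≤ 10 and x2 ≤ 5, which with x1, x2 ≥ 0 keep the feasible region inside a bounded box. A feasible, bounded LP attains a finite optimum at a vertex.

Evaluating z = 5x1 + 5x2 at each vertex:
  (1.5, 0): z = 7.5
  (3.5, 0): z = 17.5
  (2.357, 0.5714): z = 14.64

The LP has an optimal solution: (3.5, 0) with z = 17.5.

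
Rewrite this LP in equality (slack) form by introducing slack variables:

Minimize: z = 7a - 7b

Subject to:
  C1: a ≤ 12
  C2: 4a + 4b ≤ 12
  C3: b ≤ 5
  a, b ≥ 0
min z = 7a - 7b

s.t.
  a + s1 = 12
  4a + 4b + s2 = 12
  b + s3 = 5
  a, b, s1, s2, s3 ≥ 0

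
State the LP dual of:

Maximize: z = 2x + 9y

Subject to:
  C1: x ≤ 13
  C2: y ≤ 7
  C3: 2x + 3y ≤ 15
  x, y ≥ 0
Minimize: z = 13y1 + 7y2 + 15y3

Subject to:
  C1: -y1 - 2y3 ≤ -2
  C2: -y2 - 3y3 ≤ -9
  y1, y2, y3 ≥ 0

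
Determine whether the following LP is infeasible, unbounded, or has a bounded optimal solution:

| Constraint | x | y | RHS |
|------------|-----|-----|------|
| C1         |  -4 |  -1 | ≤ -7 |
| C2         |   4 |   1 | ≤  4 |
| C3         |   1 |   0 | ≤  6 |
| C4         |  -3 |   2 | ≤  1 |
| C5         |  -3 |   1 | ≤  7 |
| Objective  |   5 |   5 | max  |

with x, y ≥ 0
C2 requires 4x + y ≤ 4, while C1 (-4x - y ≤ -7) is equivalent to 4x + y ≥ 7. Together they would need 7 ≤ 4x + y ≤ 4, which is impossible since 7 > 4. No point satisfies all constraints.

Infeasible — the constraint set is empty.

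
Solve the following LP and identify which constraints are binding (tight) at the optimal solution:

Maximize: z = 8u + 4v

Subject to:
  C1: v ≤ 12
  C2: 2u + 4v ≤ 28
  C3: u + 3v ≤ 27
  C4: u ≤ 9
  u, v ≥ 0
Optimal: u = 9, v = 2.5
Binding: C2, C4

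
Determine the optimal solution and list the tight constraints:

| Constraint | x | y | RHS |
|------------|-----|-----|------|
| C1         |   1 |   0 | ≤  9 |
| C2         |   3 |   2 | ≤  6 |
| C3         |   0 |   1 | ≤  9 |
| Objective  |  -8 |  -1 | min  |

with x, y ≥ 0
Optimal: x = 2, y = 0
Slack at optimum:
  C1: slack = 7
  C2: slack = 0 (binding)
  C3: slack = 9
  x ≥ 0: x = 2
  y ≥ 0: y = 0 (binding)
Binding constraints: C2, y ≥ 0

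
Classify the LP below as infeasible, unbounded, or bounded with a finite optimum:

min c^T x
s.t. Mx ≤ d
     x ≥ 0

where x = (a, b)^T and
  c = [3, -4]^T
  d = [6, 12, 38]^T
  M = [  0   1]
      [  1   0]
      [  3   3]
The point (0, 6) satisfies every constraint, so the LP is feasible; the constraints give a ≤ 12 and b ≤ 6, which with a, b ≥ 0 keep the feasible region inside a bounded box. A feasible, bounded LP attains a finite optimum at a vertex.

Evaluating z = 3a - 4b at each vertex:
  (0, 0): z = 0
  (12, 0): z = 36
  (12, 0.6667): z = 33.33
  (6.667, 6): z = -4
  (0, 6): z = -24

Bounded optimum: z* = -24 at (0, 6).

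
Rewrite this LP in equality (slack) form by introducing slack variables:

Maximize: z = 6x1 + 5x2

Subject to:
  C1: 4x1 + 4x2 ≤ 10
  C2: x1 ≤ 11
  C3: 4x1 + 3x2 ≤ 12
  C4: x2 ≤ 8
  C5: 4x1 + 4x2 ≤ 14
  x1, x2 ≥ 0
max z = 6x1 + 5x2

s.t.
  4x1 + 4x2 + s1 = 10
  x1 + s2 = 11
  4x1 + 3x2 + s3 = 12
  x2 + s4 = 8
  4x1 + 4x2 + s5 = 14
  x1, x2, s1, s2, s3, s4, s5 ≥ 0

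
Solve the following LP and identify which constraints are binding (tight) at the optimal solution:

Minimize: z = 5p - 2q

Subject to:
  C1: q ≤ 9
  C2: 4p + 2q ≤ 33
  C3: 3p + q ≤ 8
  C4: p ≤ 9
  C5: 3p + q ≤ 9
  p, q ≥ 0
Optimal: p = 0, q = 8
Binding: C3, p ≥ 0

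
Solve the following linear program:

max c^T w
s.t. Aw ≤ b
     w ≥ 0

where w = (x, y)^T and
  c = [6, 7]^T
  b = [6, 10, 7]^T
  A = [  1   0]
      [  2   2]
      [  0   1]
x = 0, y = 5, z = 35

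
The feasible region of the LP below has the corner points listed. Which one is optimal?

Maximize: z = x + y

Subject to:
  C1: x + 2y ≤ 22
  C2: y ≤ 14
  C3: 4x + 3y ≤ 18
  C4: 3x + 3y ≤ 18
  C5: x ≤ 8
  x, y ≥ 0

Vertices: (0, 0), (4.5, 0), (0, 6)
(0, 6) with z = 6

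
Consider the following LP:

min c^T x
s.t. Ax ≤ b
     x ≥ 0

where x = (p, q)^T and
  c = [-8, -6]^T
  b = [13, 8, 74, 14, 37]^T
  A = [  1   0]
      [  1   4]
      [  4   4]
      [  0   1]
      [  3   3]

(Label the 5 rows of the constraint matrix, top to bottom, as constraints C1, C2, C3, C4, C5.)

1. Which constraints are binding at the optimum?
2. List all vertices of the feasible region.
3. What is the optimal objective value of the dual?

1. C2, q ≥ 0
2. (0, 0), (8, 0), (0, 2)
3. -64 (by strong duality, equal to the primal optimum)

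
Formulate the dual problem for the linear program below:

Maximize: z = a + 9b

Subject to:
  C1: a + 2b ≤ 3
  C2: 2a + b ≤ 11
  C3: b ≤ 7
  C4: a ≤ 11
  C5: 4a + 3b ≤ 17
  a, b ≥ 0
Minimize: z = 3y1 + 11y2 + 7y3 + 11y4 + 17y5

Subject to:
  C1: -y1 - 2y2 - y4 - 4y5 ≤ -1
  C2: -2y1 - y2 - y3 - 3y5 ≤ -9
  y1, y2, y3, y4, y5 ≥ 0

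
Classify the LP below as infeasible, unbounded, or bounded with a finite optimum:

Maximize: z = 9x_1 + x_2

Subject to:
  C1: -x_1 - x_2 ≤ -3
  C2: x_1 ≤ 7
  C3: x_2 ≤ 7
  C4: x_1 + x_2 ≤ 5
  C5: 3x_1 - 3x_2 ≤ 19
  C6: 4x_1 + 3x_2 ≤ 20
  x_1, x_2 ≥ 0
The point (5, 0) satisfies every constraint, so the LP is feasible; the constraints give x_1 ≤ 7 and x_2 ≤ 7, which with x_1, x_2 ≥ 0 keep the feasible region inside a bounded box. A feasible, bounded LP attains a finite optimum at a vertex.

Bounded optimum: z* = 45 at (5, 0).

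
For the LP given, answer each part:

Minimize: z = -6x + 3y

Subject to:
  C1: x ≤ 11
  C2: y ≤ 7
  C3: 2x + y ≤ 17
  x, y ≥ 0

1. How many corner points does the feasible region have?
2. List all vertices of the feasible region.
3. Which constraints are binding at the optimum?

1. 4
2. (0, 0), (8.5, 0), (5, 7), (0, 7)
3. C3, y ≥ 0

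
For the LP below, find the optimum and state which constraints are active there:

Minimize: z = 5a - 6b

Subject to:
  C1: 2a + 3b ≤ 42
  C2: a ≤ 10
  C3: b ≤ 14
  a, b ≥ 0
Optimal: a = 0, b = 14
Slack at optimum:
  C1: slack = 0 (binding)
  C2: slack = 10
  C3: slack = 0 (binding)
  a ≥ 0: a = 0 (binding)
  b ≥ 0: b = 14
Binding constraints: C1, C3, a ≥ 0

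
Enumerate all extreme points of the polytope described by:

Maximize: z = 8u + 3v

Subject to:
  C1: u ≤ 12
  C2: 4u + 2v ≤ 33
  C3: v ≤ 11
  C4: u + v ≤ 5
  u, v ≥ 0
Each vertex is the intersection of two constraint boundaries that also satisfies all remaining constraints:
  u = 0 and v = 0 → (0, 0)
  u + v = 5 and v = 0 → (5, 0)
  u + v = 5 and u = 0 → (0, 5)

Vertices: (0, 0), (5, 0), (0, 5)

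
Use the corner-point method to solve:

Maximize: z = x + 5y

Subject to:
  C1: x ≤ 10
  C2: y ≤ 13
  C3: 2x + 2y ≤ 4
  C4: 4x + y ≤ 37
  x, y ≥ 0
Each vertex is the intersection of two constraint boundaries that also satisfies all remaining constraints:
  x = 0 and y = 0 → (0, 0)
  2x + 2y = 4 and y = 0 → (2, 0)
  2x + 2y = 4 and x = 0 → (0, 2)

Evaluating z = x + 5y at each vertex:
  (0, 0): z = 0
  (2, 0): z = 2
  (0, 2): z = 10

The maximum is at (0, 2) with z = 10.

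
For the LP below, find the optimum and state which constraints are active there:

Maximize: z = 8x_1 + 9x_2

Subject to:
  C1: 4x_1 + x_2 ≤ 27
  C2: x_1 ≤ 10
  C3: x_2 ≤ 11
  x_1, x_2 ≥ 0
Optimal: x_1 = 4, x_2 = 11
Slack at optimum:
  C1: slack = 0 (binding)
  C2: slack = 6
  C3: slack = 0 (binding)
  x_1 ≥ 0: x_1 = 4
  x_2 ≥ 0: x_2 = 11
Binding constraints: C1, C3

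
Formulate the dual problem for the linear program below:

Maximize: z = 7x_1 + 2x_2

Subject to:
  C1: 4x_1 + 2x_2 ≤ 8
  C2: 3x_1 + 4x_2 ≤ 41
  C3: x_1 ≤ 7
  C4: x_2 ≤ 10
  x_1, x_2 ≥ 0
Minimize: z = 8y1 + 41y2 + 7y3 + 10y4

Subject to:
  C1: -4y1 - 3y2 - y3 ≤ -7
  C2: -2y1 - 4y2 - y4 ≤ -2
  y1, y2, y3, y4 ≥ 0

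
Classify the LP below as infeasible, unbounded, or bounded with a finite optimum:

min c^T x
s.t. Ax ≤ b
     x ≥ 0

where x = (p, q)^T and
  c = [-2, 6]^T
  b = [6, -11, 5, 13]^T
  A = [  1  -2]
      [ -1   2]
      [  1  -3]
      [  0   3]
One constraint requires p - 2q ≤ 6, while the constraint -p + 2q ≤ -11 is equivalent to p - 2q ≥ 11. Together they would need 11 ≤ p - 2q ≤ 6, which is impossible since 11 > 6. No point satisfies all constraints.

The feasible region is empty; the LP is infeasible.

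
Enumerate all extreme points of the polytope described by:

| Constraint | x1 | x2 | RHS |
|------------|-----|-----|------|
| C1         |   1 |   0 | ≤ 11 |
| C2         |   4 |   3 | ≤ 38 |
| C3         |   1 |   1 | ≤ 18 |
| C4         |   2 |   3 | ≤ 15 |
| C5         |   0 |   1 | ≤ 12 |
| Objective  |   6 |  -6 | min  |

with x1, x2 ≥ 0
Each vertex is the intersection of two constraint boundaries that also satisfies all remaining constraints:
  x1 = 0 and x2 = 0 → (0, 0)
  2x1 + 3x2 = 15 and x2 = 0 → (7.5, 0)
  2x1 + 3x2 = 15 and x1 = 0 → (0, 5)

Vertices: (0, 0), (7.5, 0), (0, 5)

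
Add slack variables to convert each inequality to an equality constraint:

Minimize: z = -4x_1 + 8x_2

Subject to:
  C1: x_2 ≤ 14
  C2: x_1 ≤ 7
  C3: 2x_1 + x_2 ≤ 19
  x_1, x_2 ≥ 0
min z = -4x_1 + 8x_2

s.t.
  x_2 + s1 = 14
  x_1 + s2 = 7
  2x_1 + x_2 + s3 = 19
  x_1, x_2, s1, s2, s3 ≥ 0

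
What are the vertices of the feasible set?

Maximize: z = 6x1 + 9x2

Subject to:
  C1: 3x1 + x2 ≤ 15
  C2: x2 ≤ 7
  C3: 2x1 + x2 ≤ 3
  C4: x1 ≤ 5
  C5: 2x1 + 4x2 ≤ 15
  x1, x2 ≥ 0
Each vertex is the intersection of two constraint boundaries that also satisfies all remaining constraints:
  x1 = 0 and x2 = 0 → (0, 0)
  2x1 + x2 = 3 and x2 = 0 → (1.5, 0)
  2x1 + x2 = 3 and x1 = 0 → (0, 3)

Vertices: (0, 0), (1.5, 0), (0, 3)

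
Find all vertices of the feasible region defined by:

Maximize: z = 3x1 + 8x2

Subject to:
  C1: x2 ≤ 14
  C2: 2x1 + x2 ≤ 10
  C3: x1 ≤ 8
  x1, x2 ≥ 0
Each vertex is the intersection of two constraint boundaries that also satisfies all remaining constraints:
  x1 = 0 and x2 = 0 → (0, 0)
  2x1 + x2 = 10 and x2 = 0 → (5, 0)
  2x1 + x2 = 10 and x1 = 0 → (0, 10)

Vertices: (0, 0), (5, 0), (0, 10)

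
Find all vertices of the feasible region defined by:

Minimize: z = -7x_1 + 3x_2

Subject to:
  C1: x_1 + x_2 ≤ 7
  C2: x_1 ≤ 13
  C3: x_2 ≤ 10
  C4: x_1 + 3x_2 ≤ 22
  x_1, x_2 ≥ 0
Each vertex is the intersection of two constraint boundaries that also satisfies all remaining constraints:
  x_1 = 0 and x_2 = 0 → (0, 0)
  x_1 + x_2 = 7 and x_2 = 0 → (7, 0)
  x_1 + x_2 = 7 and x_1 = 0 → (0, 7)

Vertices: (0, 0), (7, 0), (0, 7)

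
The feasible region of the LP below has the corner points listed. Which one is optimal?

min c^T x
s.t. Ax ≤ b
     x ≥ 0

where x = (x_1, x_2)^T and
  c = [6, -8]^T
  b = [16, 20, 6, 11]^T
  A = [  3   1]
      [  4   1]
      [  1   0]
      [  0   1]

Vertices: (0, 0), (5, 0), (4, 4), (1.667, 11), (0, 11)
Evaluating z = 6x_1 - 8x_2 at each vertex:
  (0, 0): z = 0
  (5, 0): z = 30
  (4, 4): z = -8
  (1.667, 11): z = -78
  (0, 11): z = -88

The smallest value is z = -88, attained at (0, 11).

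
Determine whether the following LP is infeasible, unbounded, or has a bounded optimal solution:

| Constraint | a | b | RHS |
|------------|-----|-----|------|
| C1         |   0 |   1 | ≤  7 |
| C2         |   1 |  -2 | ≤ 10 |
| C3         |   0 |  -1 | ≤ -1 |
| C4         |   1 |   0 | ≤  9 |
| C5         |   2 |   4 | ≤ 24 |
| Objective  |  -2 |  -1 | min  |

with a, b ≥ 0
The point (9, 1.5) satisfies every constraint, so the LP is feasible; the constraints give a ≤ 9 and b ≤ 7, which with a, b ≥ 0 keep the feasible region inside a bounded box. A feasible, bounded LP attains a finite optimum at a vertex.

Feasible with finite optimum z* = -19.5 at (9, 1.5).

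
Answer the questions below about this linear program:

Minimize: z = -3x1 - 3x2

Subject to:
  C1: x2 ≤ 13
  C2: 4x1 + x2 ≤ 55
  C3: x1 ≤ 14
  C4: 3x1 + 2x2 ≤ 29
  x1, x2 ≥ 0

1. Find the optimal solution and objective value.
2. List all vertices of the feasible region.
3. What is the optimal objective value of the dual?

1. x1 = 1, x2 = 13, z = -42
2. (0, 0), (9.667, 0), (1, 13), (0, 13)
3. -42 (by strong duality, equal to the primal optimum)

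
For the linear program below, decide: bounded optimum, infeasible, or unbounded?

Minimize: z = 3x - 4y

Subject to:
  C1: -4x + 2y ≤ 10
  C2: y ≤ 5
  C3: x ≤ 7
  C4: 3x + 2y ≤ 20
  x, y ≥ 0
The point (0, 5) satisfies every constraint, so the LP is feasible; the constraints give x ≤ 7 and y ≤ 5, which with x, y ≥ 0 keep the feasible region inside a bounded box. A feasible, bounded LP attains a finite optimum at a vertex.

Bounded optimum: z* = -20 at (0, 5).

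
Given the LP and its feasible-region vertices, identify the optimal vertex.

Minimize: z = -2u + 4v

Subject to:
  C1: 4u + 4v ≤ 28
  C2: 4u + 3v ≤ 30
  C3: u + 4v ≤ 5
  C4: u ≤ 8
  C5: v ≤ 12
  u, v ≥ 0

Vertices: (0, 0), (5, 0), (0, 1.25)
Evaluating z = -2u + 4v at each vertex:
  (0, 0): z = 0
  (5, 0): z = -10
  (0, 1.25): z = 5

The smallest value is z = -10, attained at (5, 0).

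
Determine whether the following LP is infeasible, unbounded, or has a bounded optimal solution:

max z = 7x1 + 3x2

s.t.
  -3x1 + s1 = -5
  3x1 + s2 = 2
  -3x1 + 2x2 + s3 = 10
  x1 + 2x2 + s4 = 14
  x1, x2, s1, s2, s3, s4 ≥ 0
The row 3x1 + s2 = 2 with s2 ≥ 0 requires 3x1 ≤ 2, while the row -3x1 + s1 = -5 with s1 ≥ 0 is equivalent to 3x1 ≥ 5. Together they would need 5 ≤ 3x1 ≤ 2, which is impossible since 5 > 2. No point satisfies all constraints.

Infeasible: no point satisfies all constraints simultaneously.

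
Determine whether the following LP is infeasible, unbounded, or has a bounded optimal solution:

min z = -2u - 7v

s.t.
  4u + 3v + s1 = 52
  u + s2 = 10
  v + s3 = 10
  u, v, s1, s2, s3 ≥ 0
The point (5.5, 10) satisfies every constraint, so the LP is feasible; the constraints give u ≤ 10 and v ≤ 10, which with u, v ≥ 0 keep the feasible region inside a bounded box. A feasible, bounded LP attains a finite optimum at a vertex.

The LP has an optimal solution: (5.5, 10) with z = -81.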